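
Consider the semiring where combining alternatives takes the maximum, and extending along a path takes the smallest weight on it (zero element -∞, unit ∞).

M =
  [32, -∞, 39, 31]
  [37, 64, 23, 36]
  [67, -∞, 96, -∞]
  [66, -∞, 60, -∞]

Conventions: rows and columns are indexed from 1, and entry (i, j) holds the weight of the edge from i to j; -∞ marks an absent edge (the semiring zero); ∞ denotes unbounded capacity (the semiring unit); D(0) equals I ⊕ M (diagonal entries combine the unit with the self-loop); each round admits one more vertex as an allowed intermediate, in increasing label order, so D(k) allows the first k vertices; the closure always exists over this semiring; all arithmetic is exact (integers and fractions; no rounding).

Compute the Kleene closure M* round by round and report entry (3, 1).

D(0):
  [∞, -∞, 39, 31]
  [37, ∞, 23, 36]
  [67, -∞, ∞, -∞]
  [66, -∞, 60, ∞]
D(1):
  [∞, -∞, 39, 31]
  [37, ∞, 37, 36]
  [67, -∞, ∞, 31]
  [66, -∞, 60, ∞]
D(2):
  [∞, -∞, 39, 31]
  [37, ∞, 37, 36]
  [67, -∞, ∞, 31]
  [66, -∞, 60, ∞]
D(3):
  [∞, -∞, 39, 31]
  [37, ∞, 37, 36]
  [67, -∞, ∞, 31]
  [66, -∞, 60, ∞]
D(4):
  [∞, -∞, 39, 31]
  [37, ∞, 37, 36]
  [67, -∞, ∞, 31]
  [66, -∞, 60, ∞]
Answer: M*[3][1] = 67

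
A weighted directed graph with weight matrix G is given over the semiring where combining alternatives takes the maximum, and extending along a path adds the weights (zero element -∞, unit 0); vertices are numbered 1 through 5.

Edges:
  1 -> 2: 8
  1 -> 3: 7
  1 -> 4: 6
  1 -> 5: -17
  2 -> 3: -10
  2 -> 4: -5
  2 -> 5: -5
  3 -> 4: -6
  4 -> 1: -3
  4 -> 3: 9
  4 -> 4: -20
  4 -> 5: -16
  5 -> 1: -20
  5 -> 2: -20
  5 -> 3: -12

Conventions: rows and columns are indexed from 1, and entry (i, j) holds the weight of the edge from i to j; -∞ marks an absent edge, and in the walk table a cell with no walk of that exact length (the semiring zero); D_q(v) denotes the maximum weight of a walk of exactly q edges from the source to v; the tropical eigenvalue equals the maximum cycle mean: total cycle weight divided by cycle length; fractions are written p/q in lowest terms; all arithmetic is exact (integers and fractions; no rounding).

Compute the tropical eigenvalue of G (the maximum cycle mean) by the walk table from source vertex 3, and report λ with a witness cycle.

q=0: [-∞, -∞, 0, -∞, -∞]
q=1: [-∞, -∞, -∞, -6, -∞]
q=2: [-9, -∞, 3, -26, -22]
q=3: [-29, -1, -2, -3, -26]
q=4: [-6, -21, 6, -6, -6]
q=5: [-9, 2, 3, 0, -22]
Optimal cycle mean attained by: cycle 1->4->1, total 6 + (-3), length 2.
Answer: λ = 3/2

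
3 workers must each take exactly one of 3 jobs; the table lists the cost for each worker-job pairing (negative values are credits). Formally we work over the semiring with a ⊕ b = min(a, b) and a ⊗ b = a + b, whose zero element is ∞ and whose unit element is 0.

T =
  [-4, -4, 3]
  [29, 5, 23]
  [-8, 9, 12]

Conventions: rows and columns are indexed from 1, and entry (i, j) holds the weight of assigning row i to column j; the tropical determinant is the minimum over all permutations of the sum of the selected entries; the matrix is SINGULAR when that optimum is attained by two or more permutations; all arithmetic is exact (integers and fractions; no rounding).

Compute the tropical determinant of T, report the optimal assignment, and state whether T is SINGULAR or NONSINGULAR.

σ = (1, 2, 3): (-4) + 5 + 12 = 13
σ = (1, 3, 2): (-4) + 23 + 9 = 28
σ = (2, 1, 3): (-4) + 29 + 12 = 37
σ = (2, 3, 1): (-4) + 23 + (-8) = 11
σ = (3, 1, 2): 3 + 29 + 9 = 41
σ = (3, 2, 1): 3 + 5 + (-8) = 0
Optimal value attained by: σ = (3, 2, 1).
Answer: det⊕(T) = 0; verdict: NONSINGULAR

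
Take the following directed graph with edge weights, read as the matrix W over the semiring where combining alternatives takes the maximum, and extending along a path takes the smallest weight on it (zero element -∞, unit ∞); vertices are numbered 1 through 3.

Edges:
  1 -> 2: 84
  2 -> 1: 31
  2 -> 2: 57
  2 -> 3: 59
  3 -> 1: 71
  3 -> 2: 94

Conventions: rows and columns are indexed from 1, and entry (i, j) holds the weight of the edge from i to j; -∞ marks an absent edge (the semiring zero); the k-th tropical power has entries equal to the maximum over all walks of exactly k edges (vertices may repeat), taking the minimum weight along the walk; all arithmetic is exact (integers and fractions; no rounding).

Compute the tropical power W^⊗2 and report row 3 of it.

W^⊗2:
  [31, 57, 59]
  [59, 59, 57]
  [31, 71, 59]
Answer: row 3 of W^⊗2 = [31, 71, 59]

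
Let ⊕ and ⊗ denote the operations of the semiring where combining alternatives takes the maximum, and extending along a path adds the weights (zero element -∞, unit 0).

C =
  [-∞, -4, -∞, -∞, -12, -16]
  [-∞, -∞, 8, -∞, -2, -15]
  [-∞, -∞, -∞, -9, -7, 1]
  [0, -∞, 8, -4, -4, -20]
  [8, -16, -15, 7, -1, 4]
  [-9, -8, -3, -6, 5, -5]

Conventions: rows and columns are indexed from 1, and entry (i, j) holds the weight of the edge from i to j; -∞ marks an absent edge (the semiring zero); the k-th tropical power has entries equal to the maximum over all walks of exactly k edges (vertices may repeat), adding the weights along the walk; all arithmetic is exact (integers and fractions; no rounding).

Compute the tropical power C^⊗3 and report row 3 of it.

C^⊗2:
  [-4, -24, 4, -5, -6, -8]
  [6, -18, -17, 5, 1, 9]
  [1, -7, -1, 0, 6, -3]
  [4, -4, 4, 3, 1, 9]
  [7, 4, 15, 6, 9, 3]
  [13, -11, 2, 12, 4, 9]
C^⊗3:
  [2, -8, 3, 1, -3, 5]
  [9, 2, 13, 8, 14, 5]
  [14, -3, 8, 13, 5, 10]
  [9, 1, 11, 8, 14, 5]
  [17, 3, 14, 16, 8, 16]
  [12, 9, 20, 11, 14, 8]
Answer: row 3 of C^⊗3 = [14, -3, 8, 13, 5, 10]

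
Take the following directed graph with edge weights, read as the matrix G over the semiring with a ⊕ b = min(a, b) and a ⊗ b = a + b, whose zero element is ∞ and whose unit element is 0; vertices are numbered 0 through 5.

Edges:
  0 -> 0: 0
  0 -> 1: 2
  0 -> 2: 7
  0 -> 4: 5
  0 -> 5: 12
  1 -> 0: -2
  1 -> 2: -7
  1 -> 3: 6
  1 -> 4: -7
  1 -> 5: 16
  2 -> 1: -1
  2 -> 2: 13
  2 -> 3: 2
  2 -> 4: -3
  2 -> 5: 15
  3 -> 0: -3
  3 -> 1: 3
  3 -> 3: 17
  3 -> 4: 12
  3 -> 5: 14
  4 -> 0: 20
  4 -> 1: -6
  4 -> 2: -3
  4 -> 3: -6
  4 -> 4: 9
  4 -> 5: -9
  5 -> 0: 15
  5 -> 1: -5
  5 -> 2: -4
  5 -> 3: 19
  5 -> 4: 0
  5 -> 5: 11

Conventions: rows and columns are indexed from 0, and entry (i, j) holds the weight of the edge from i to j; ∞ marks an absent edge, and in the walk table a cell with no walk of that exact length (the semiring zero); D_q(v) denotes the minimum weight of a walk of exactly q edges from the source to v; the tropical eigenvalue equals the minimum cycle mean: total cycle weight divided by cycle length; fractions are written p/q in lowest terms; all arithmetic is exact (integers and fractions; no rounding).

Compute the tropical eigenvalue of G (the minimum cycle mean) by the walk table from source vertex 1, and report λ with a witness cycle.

q=0: [∞, 0, ∞, ∞, ∞, ∞]
q=1: [-2, ∞, -7, 6, -7, 16]
q=2: [-2, -13, -10, -13, -10, -16]
q=3: [-16, -21, -20, -16, -20, -19]
q=4: [-23, -26, -28, -26, -28, -29]
q=5: [-29, -34, -33, -34, -33, -37]
q=6: [-37, -42, -41, -39, -41, -42]
Optimal cycle mean attained by: cycle 1->4->5->1, total (-7) + (-9) + (-5), length 3.
Answer: λ = -7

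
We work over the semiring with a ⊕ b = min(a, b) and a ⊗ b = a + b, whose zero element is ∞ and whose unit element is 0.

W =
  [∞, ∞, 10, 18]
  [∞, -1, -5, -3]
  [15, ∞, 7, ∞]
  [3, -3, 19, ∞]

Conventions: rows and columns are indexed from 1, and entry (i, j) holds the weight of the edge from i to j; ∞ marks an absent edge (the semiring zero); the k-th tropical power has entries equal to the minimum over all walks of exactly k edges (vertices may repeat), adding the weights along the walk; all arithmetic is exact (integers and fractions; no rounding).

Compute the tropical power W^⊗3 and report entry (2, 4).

W^⊗2:
  [21, 15, 17, ∞]
  [0, -6, -6, -4]
  [22, ∞, 14, 33]
  [34, -4, -8, -6]
W^⊗3:
  [32, 14, 10, 12]
  [-1, -7, -11, -9]
  [29, 30, 21, 40]
  [-3, -9, -9, -7]
Key observation: the optimum is the walk 2->4->2->4, with weight (-3) + (-3) + (-3) = -9.
Optimal value attained by: walk 2->4->2->4.
Answer: (W^⊗3)[2][4] = -9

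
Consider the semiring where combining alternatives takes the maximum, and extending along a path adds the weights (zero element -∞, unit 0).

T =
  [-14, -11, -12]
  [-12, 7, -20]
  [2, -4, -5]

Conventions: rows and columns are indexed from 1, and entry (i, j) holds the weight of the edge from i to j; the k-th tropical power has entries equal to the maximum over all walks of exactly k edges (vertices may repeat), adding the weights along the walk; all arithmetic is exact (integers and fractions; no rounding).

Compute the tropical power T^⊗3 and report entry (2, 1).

T^⊗2:
  [-10, -4, -17]
  [-5, 14, -13]
  [-3, 3, -10]
T^⊗3:
  [-15, 3, -22]
  [2, 21, -6]
  [-8, 10, -15]
Key observation: the optimum is the walk 2->2->2->1, with weight 7 + 7 + (-12) = 2.
Optimal value attained by: walk 2->2->2->1.
Answer: (T^⊗3)[2][1] = 2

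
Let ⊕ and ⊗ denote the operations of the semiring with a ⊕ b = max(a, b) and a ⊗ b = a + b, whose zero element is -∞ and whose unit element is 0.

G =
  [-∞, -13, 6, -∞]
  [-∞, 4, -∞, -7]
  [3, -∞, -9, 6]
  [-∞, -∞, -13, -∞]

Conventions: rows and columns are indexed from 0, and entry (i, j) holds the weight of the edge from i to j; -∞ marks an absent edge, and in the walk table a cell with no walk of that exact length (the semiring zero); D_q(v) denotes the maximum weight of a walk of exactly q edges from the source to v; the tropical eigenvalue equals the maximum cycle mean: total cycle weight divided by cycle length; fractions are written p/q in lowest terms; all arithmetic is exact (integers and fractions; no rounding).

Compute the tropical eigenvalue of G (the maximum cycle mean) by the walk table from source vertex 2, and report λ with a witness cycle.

q=0: [-∞, -∞, 0, -∞]
q=1: [3, -∞, -9, 6]
q=2: [-6, -10, 9, -3]
q=3: [12, -6, 0, 15]
q=4: [3, -1, 18, 6]
Optimal cycle mean attained by: cycle 0->2->0, total 6 + 3, length 2.
Answer: λ = 9/2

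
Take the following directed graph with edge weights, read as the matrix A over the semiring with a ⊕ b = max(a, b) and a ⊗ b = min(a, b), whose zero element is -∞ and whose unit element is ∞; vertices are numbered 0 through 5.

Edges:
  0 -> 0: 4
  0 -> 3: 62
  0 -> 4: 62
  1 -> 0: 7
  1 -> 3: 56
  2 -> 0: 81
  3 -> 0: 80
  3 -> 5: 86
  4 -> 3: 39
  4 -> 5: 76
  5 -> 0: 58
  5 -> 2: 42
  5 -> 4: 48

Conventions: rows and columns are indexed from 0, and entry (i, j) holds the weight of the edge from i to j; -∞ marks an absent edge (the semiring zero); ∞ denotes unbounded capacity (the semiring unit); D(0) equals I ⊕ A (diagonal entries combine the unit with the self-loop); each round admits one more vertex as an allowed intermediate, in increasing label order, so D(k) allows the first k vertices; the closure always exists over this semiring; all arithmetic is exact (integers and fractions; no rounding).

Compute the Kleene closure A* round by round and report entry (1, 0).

D(0):
  [∞, -∞, -∞, 62, 62, -∞]
  [7, ∞, -∞, 56, -∞, -∞]
  [81, -∞, ∞, -∞, -∞, -∞]
  [80, -∞, -∞, ∞, -∞, 86]
  [-∞, -∞, -∞, 39, ∞, 76]
  [58, -∞, 42, -∞, 48, ∞]
D(1):
  [∞, -∞, -∞, 62, 62, -∞]
  [7, ∞, -∞, 56, 7, -∞]
  [81, -∞, ∞, 62, 62, -∞]
  [80, -∞, -∞, ∞, 62, 86]
  [-∞, -∞, -∞, 39, ∞, 76]
  [58, -∞, 42, 58, 58, ∞]
D(2):
  [∞, -∞, -∞, 62, 62, -∞]
  [7, ∞, -∞, 56, 7, -∞]
  [81, -∞, ∞, 62, 62, -∞]
  [80, -∞, -∞, ∞, 62, 86]
  [-∞, -∞, -∞, 39, ∞, 76]
  [58, -∞, 42, 58, 58, ∞]
D(3):
  [∞, -∞, -∞, 62, 62, -∞]
  [7, ∞, -∞, 56, 7, -∞]
  [81, -∞, ∞, 62, 62, -∞]
  [80, -∞, -∞, ∞, 62, 86]
  [-∞, -∞, -∞, 39, ∞, 76]
  [58, -∞, 42, 58, 58, ∞]
D(4):
  [∞, -∞, -∞, 62, 62, 62]
  [56, ∞, -∞, 56, 56, 56]
  [81, -∞, ∞, 62, 62, 62]
  [80, -∞, -∞, ∞, 62, 86]
  [39, -∞, -∞, 39, ∞, 76]
  [58, -∞, 42, 58, 58, ∞]
D(5):
  [∞, -∞, -∞, 62, 62, 62]
  [56, ∞, -∞, 56, 56, 56]
  [81, -∞, ∞, 62, 62, 62]
  [80, -∞, -∞, ∞, 62, 86]
  [39, -∞, -∞, 39, ∞, 76]
  [58, -∞, 42, 58, 58, ∞]
D(6):
  [∞, -∞, 42, 62, 62, 62]
  [56, ∞, 42, 56, 56, 56]
  [81, -∞, ∞, 62, 62, 62]
  [80, -∞, 42, ∞, 62, 86]
  [58, -∞, 42, 58, ∞, 76]
  [58, -∞, 42, 58, 58, ∞]
Answer: A*[1][0] = 56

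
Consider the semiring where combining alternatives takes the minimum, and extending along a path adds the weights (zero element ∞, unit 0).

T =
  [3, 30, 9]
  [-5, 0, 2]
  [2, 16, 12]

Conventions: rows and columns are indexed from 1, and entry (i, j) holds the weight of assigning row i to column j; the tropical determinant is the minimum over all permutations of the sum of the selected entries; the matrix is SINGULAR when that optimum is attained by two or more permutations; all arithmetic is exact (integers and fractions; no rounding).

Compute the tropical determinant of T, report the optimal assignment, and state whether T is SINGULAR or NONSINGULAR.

σ = (1, 2, 3): 3 + 0 + 12 = 15
σ = (1, 3, 2): 3 + 2 + 16 = 21
σ = (2, 1, 3): 30 + (-5) + 12 = 37
σ = (2, 3, 1): 30 + 2 + 2 = 34
σ = (3, 1, 2): 9 + (-5) + 16 = 20
σ = (3, 2, 1): 9 + 0 + 2 = 11
Optimal value attained by: σ = (3, 2, 1).
Answer: det⊕(T) = 11; verdict: NONSINGULAR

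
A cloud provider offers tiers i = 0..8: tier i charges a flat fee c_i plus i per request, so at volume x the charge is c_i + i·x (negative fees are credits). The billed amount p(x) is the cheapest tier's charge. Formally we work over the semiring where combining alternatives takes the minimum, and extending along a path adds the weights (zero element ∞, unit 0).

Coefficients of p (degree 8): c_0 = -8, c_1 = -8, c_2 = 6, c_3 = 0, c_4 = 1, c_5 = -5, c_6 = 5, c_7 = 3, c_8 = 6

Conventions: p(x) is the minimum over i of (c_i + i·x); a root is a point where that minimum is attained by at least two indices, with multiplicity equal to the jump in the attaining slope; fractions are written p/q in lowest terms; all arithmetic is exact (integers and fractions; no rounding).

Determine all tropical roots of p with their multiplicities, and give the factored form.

hull edge (i=0, c=-8) to (i=1, c=-8): slope 0, span 1
hull edge (i=1, c=-8) to (i=5, c=-5): slope 3/4, span 4
hull edge (i=5, c=-5) to (i=8, c=6): slope 11/3, span 3
Factored form: p(x) = 6 ⊗ (x ⊕ (-11/3)) ⊗ (x ⊕ (-11/3)) ⊗ (x ⊕ (-11/3)) ⊗ (x ⊕ (-3/4)) ⊗ (x ⊕ (-3/4)) ⊗ (x ⊕ (-3/4)) ⊗ (x ⊕ (-3/4)) ⊗ (x ⊕ 0)
Answer: roots = -11/3 (mult 3), -3/4 (mult 4), 0 (mult 1)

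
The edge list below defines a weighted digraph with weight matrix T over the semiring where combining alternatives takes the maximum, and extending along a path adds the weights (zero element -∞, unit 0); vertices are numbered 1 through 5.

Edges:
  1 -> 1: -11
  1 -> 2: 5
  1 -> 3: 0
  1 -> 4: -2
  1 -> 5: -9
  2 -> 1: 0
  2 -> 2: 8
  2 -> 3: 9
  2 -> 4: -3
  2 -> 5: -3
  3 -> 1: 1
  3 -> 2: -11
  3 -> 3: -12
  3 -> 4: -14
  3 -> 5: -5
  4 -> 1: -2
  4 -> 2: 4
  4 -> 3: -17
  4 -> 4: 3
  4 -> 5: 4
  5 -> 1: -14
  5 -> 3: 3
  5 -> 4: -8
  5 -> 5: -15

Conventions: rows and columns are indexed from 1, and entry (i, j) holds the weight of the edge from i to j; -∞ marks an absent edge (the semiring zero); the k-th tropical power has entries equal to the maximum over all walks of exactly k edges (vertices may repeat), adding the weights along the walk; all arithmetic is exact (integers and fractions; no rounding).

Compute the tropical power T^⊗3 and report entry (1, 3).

T^⊗2:
  [5, 13, 14, 2, 2]
  [10, 16, 17, 5, 5]
  [-10, 6, 1, -1, -8]
  [4, 12, 13, 6, 7]
  [4, -4, -9, -5, -2]
T^⊗3:
  [15, 21, 22, 10, 10]
  [18, 24, 25, 13, 13]
  [6, 14, 15, 3, 3]
  [14, 20, 21, 9, 10]
  [-4, 9, 5, 2, -1]
Key observation: the optimum is the walk 1->2->2->3, with weight 5 + 8 + 9 = 22.
Optimal value attained by: walk 1->2->2->3.
Answer: (T^⊗3)[1][3] = 22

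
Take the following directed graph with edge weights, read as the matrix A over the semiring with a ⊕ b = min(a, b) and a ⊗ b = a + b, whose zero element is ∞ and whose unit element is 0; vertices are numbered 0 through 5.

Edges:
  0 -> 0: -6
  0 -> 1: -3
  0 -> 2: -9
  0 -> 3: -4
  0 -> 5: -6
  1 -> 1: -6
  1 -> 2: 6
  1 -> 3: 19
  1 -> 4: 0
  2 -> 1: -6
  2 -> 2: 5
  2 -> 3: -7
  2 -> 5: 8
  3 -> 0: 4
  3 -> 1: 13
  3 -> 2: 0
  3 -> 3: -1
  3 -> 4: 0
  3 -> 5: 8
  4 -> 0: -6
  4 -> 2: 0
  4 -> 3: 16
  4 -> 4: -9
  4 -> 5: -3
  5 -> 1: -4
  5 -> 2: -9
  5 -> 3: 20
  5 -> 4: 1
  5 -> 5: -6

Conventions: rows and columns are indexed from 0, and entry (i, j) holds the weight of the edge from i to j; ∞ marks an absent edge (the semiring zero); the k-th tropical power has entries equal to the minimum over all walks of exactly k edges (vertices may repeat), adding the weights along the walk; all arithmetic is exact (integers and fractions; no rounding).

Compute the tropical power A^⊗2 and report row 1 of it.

A^⊗2:
  [-12, -15, -15, -16, -5, -12]
  [-6, -12, 0, -1, -9, -3]
  [-3, -12, -7, -8, -7, 1]
  [-6, -6, -5, -7, -9, -3]
  [-15, -9, -15, -10, -18, -12]
  [-5, -15, -15, -16, -8, -12]
Answer: row 1 of A^⊗2 = [-6, -12, 0, -1, -9, -3]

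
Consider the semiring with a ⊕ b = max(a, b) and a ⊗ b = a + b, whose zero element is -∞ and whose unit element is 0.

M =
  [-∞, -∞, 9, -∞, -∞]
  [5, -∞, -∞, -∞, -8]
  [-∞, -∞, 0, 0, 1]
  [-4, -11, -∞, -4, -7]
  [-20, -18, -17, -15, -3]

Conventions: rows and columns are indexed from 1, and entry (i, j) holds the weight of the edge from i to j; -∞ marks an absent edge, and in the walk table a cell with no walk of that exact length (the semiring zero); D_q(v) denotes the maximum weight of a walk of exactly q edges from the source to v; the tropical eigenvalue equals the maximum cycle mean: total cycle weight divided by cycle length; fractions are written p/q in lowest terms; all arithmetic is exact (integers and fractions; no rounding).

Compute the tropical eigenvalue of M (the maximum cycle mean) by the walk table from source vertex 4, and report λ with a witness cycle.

q=0: [-∞, -∞, -∞, 0, -∞]
q=1: [-4, -11, -∞, -4, -7]
q=2: [-6, -15, 5, -8, -10]
q=3: [-10, -19, 5, 5, 6]
q=4: [1, -6, 5, 5, 6]
q=5: [1, -6, 10, 5, 6]
Optimal cycle mean attained by: cycle 1->3->4->1, total 9 + 0 + (-4), length 3.
Answer: λ = 5/3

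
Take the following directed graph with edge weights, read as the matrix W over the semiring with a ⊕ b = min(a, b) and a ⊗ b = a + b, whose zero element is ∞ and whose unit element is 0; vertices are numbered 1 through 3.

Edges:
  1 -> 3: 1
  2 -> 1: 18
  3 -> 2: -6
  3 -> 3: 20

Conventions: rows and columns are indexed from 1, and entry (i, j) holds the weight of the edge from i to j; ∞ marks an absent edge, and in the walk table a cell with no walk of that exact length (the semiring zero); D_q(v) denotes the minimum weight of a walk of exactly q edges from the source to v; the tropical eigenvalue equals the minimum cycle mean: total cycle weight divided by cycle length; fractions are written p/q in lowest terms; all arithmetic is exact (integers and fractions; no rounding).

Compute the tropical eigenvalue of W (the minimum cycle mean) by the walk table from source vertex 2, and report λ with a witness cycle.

q=0: [∞, 0, ∞]
q=1: [18, ∞, ∞]
q=2: [∞, ∞, 19]
q=3: [∞, 13, 39]
Optimal cycle mean attained by: cycle 1->3->2->1, total 1 + (-6) + 18, length 3.
Answer: λ = 13/3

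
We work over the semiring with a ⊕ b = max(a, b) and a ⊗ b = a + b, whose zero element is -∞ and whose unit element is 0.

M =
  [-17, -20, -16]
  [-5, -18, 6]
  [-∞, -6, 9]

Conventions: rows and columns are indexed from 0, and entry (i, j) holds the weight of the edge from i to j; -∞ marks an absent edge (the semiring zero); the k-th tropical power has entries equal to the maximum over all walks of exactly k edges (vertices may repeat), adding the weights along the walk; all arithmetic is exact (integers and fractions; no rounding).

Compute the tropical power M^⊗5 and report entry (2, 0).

M^⊗2:
  [-25, -22, -7]
  [-22, 0, 15]
  [-11, 3, 18]
M^⊗3:
  [-27, -13, 2]
  [-5, 9, 24]
  [-2, 12, 27]
M^⊗4:
  [-18, -4, 11]
  [4, 18, 33]
  [7, 21, 36]
M^⊗5:
  [-9, 5, 20]
  [13, 27, 42]
  [16, 30, 45]
Key observation: the optimum is the walk 2->2->2->2->1->0, with weight 9 + 9 + 9 + (-6) + (-5) = 16.
Optimal value attained by: walk 2->2->2->2->1->0.
Answer: (M^⊗5)[2][0] = 16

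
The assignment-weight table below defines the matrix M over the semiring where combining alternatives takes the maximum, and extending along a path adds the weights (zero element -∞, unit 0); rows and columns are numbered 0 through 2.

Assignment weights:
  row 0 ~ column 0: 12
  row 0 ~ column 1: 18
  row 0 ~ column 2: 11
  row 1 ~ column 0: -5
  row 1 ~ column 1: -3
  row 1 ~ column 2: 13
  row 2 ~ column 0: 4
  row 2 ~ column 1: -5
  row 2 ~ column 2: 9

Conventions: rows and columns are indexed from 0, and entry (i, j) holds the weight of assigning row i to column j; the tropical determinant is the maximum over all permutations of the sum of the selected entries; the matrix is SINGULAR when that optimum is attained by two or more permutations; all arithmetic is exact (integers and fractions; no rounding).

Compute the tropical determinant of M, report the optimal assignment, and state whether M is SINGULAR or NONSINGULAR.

σ = (0, 1, 2): 12 + (-3) + 9 = 18
σ = (0, 2, 1): 12 + 13 + (-5) = 20
σ = (1, 0, 2): 18 + (-5) + 9 = 22
σ = (1, 2, 0): 18 + 13 + 4 = 35
σ = (2, 0, 1): 11 + (-5) + (-5) = 1
σ = (2, 1, 0): 11 + (-3) + 4 = 12
Optimal value attained by: σ = (1, 2, 0).
Answer: det⊕(M) = 35; verdict: NONSINGULAR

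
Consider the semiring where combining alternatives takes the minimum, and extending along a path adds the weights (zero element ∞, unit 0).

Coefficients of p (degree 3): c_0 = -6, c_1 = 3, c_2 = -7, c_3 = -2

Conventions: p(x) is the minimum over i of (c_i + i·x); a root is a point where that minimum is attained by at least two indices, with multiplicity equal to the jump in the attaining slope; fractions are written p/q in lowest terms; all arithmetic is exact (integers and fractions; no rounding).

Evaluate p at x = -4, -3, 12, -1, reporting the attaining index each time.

p(-4) = min(-6+0·(-4)=-6, 3+1·(-4)=-1, -7+2·(-4)=-15, -2+3·(-4)=-14) = -15 (attained by i=2)
p(-3) = min(-6+0·(-3)=-6, 3+1·(-3)=0, -7+2·(-3)=-13, -2+3·(-3)=-11) = -13 (attained by i=2)
p(12) = min(-6+0·12=-6, 3+1·12=15, -7+2·12=17, -2+3·12=34) = -6 (attained by i=0)
p(-1) = min(-6+0·(-1)=-6, 3+1·(-1)=2, -7+2·(-1)=-9, -2+3·(-1)=-5) = -9 (attained by i=2)
Answer: p(-4) = -15; p(-3) = -13; p(12) = -6; p(-1) = -9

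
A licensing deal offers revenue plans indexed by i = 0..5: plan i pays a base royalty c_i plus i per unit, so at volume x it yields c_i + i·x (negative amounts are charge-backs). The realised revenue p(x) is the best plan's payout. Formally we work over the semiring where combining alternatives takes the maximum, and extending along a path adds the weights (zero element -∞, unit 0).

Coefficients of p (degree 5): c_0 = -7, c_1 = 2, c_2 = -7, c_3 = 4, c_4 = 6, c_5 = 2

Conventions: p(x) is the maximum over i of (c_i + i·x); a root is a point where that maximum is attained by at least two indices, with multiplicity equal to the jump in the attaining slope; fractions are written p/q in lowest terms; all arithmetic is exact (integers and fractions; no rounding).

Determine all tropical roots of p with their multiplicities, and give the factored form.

hull edge (i=0, c=-7) to (i=1, c=2): slope 9, span 1
hull edge (i=1, c=2) to (i=4, c=6): slope 4/3, span 3
hull edge (i=4, c=6) to (i=5, c=2): slope -4, span 1
Factored form: p(x) = 2 ⊗ (x ⊕ (-9)) ⊗ (x ⊕ (-4/3)) ⊗ (x ⊕ (-4/3)) ⊗ (x ⊕ (-4/3)) ⊗ (x ⊕ 4)
Answer: roots = -9 (mult 1), -4/3 (mult 3), 4 (mult 1)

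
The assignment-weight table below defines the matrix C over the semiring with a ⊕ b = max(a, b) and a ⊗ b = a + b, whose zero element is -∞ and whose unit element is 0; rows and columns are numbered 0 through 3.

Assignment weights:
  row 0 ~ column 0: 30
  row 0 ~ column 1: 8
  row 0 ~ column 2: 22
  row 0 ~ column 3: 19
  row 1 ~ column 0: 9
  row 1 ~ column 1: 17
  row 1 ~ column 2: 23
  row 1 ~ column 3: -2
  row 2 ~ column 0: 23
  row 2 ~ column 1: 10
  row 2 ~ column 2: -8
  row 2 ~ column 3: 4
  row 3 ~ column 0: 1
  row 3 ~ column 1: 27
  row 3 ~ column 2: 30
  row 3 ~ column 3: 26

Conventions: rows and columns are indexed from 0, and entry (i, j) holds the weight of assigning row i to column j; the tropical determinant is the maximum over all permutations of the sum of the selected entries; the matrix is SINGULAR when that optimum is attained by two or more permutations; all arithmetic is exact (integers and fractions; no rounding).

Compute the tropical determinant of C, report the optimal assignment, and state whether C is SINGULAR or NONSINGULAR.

σ = (0, 1, 2, 3): 30 + 17 + (-8) + 26 = 65
σ = (0, 1, 3, 2): 30 + 17 + 4 + 30 = 81
σ = (0, 2, 1, 3): 30 + 23 + 10 + 26 = 89
σ = (0, 2, 3, 1): 30 + 23 + 4 + 27 = 84
σ = (0, 3, 1, 2): 30 + (-2) + 10 + 30 = 68
σ = (0, 3, 2, 1): 30 + (-2) + (-8) + 27 = 47
σ = (1, 0, 2, 3): 8 + 9 + (-8) + 26 = 35
σ = (1, 0, 3, 2): 8 + 9 + 4 + 30 = 51
σ = (1, 2, 0, 3): 8 + 23 + 23 + 26 = 80
σ = (1, 2, 3, 0): 8 + 23 + 4 + 1 = 36
σ = (1, 3, 0, 2): 8 + (-2) + 23 + 30 = 59
σ = (1, 3, 2, 0): 8 + (-2) + (-8) + 1 = -1
σ = (2, 0, 1, 3): 22 + 9 + 10 + 26 = 67
σ = (2, 0, 3, 1): 22 + 9 + 4 + 27 = 62
σ = (2, 1, 0, 3): 22 + 17 + 23 + 26 = 88
σ = (2, 1, 3, 0): 22 + 17 + 4 + 1 = 44
σ = (2, 3, 0, 1): 22 + (-2) + 23 + 27 = 70
σ = (2, 3, 1, 0): 22 + (-2) + 10 + 1 = 31
σ = (3, 0, 1, 2): 19 + 9 + 10 + 30 = 68
σ = (3, 0, 2, 1): 19 + 9 + (-8) + 27 = 47
σ = (3, 1, 0, 2): 19 + 17 + 23 + 30 = 89
σ = (3, 1, 2, 0): 19 + 17 + (-8) + 1 = 29
σ = (3, 2, 0, 1): 19 + 23 + 23 + 27 = 92
σ = (3, 2, 1, 0): 19 + 23 + 10 + 1 = 53
Optimal value attained by: σ = (3, 2, 0, 1).
Answer: det⊕(C) = 92; verdict: NONSINGULAR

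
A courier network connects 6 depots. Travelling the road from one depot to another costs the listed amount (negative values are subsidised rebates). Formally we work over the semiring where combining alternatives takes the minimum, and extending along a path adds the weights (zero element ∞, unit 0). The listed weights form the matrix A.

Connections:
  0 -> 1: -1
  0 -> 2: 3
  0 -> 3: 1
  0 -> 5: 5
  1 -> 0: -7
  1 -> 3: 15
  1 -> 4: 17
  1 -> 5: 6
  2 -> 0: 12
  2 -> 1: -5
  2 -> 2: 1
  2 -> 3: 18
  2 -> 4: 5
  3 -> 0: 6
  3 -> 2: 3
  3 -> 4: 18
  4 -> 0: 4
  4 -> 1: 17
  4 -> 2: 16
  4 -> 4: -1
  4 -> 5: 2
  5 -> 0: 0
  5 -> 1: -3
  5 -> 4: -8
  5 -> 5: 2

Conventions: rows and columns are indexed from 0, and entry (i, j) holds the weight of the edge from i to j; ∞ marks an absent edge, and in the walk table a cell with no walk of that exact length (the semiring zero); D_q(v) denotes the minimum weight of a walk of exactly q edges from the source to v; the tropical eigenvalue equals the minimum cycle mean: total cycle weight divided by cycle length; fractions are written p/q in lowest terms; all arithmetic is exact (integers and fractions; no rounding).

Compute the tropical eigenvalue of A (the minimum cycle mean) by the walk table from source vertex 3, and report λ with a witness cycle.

q=0: [∞, ∞, ∞, 0, ∞, ∞]
q=1: [6, ∞, 3, ∞, 18, ∞]
q=2: [15, -2, 4, 7, 8, 11]
q=3: [-9, -1, 5, 13, 3, 4]
q=4: [-8, -10, -6, -8, -4, -4]
q=5: [-17, -11, -5, -7, -12, -4]
q=6: [-18, -18, -14, -16, -13, -12]
Optimal cycle mean attained by: cycle 0->1->0, total (-1) + (-7), length 2.
Answer: λ = -4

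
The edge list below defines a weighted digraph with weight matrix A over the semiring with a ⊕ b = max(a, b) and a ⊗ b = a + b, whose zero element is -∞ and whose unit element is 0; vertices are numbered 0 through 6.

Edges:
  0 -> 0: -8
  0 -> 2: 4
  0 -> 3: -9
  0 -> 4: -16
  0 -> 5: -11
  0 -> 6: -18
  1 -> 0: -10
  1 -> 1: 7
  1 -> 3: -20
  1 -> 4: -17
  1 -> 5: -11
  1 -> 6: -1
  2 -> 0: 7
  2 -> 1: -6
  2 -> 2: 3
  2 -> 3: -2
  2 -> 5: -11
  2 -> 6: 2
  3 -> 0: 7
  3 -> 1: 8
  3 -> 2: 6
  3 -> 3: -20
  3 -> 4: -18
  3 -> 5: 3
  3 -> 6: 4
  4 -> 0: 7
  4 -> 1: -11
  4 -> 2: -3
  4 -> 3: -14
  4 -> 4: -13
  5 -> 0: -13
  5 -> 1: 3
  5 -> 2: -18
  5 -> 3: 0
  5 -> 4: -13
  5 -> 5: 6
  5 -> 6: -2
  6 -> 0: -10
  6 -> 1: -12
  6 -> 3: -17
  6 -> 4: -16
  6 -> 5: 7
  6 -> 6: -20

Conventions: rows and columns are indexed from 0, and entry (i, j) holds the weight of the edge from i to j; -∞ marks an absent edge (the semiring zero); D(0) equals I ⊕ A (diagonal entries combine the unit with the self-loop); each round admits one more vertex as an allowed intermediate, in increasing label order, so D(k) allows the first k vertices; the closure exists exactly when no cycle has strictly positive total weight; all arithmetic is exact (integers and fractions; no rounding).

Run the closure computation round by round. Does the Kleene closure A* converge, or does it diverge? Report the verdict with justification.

Detection: at round 0, diagonal entry (1, 1) turns strictly positive.
Key observation: the cycle 1->1 has total weight 7, which is strictly positive.
Answer: DIVERGES — positive cycle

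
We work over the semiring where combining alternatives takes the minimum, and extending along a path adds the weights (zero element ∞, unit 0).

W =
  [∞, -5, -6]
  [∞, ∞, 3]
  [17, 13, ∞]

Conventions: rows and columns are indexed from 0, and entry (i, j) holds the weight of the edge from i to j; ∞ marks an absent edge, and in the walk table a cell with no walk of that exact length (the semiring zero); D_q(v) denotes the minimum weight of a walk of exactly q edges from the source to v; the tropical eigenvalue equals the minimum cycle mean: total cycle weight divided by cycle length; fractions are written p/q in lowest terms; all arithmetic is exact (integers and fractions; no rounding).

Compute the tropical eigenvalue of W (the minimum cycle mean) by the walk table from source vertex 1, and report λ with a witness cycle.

q=0: [∞, 0, ∞]
q=1: [∞, ∞, 3]
q=2: [20, 16, ∞]
q=3: [∞, 15, 14]
Optimal cycle mean attained by: cycle 0->1->2->0, total (-5) + 3 + 17, length 3.
Answer: λ = 5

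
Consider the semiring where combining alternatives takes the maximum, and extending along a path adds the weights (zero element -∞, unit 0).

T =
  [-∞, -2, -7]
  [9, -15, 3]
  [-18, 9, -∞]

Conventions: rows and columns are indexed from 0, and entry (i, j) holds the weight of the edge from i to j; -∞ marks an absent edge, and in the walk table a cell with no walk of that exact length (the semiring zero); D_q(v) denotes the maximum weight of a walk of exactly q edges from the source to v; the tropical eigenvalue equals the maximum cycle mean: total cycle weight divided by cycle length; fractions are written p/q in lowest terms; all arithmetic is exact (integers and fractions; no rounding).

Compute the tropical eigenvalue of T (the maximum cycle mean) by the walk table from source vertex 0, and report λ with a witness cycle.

q=0: [0, -∞, -∞]
q=1: [-∞, -2, -7]
q=2: [7, 2, 1]
q=3: [11, 10, 5]
Optimal cycle mean attained by: cycle 1->2->1, total 3 + 9, length 2.
Answer: λ = 6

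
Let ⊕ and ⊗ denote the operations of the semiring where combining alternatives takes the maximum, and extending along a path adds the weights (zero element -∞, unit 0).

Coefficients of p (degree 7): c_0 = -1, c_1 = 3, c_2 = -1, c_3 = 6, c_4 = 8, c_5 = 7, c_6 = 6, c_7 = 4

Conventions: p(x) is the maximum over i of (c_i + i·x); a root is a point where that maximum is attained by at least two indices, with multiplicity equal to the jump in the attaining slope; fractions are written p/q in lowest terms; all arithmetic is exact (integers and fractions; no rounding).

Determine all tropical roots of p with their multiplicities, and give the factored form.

hull edge (i=0, c=-1) to (i=1, c=3): slope 4, span 1
hull edge (i=1, c=3) to (i=4, c=8): slope 5/3, span 3
hull edge (i=4, c=8) to (i=6, c=6): slope -1, span 2
hull edge (i=6, c=6) to (i=7, c=4): slope -2, span 1
Factored form: p(x) = 4 ⊗ (x ⊕ (-4)) ⊗ (x ⊕ (-5/3)) ⊗ (x ⊕ (-5/3)) ⊗ (x ⊕ (-5/3)) ⊗ (x ⊕ 1) ⊗ (x ⊕ 1) ⊗ (x ⊕ 2)
Answer: roots = -4 (mult 1), -5/3 (mult 3), 1 (mult 2), 2 (mult 1)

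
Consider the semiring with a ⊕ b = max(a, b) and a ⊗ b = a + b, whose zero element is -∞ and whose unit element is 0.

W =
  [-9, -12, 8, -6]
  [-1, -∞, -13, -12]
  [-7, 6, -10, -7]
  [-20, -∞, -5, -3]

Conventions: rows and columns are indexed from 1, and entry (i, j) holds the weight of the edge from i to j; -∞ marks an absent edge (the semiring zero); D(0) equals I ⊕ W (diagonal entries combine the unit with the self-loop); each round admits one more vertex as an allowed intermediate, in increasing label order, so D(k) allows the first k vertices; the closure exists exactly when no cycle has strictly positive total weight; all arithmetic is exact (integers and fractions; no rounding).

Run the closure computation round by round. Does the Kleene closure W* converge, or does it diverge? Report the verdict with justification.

D(0):
  [0, -12, 8, -6]
  [-1, 0, -13, -12]
  [-7, 6, 0, -7]
  [-20, -∞, -5, 0]
Detection: at round 1, diagonal entry (3, 3) turns strictly positive.
Key observation: the cycle 3->1->3 has total weight (-7) + 8, which is strictly positive.
Answer: DIVERGES — positive cycle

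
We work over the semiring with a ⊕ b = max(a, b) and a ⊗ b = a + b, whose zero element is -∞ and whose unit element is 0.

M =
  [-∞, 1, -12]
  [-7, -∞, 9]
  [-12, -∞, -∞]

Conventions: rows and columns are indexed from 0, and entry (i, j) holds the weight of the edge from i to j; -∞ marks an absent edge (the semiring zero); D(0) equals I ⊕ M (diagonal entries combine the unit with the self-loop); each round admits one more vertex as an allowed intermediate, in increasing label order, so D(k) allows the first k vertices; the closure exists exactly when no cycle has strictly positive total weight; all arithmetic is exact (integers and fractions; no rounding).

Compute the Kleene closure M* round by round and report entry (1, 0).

D(0):
  [0, 1, -12]
  [-7, 0, 9]
  [-12, -∞, 0]
D(1):
  [0, 1, -12]
  [-7, 0, 9]
  [-12, -11, 0]
D(2):
  [0, 1, 10]
  [-7, 0, 9]
  [-12, -11, 0]
D(3):
  [0, 1, 10]
  [-3, 0, 9]
  [-12, -11, 0]
Answer: M*[1][0] = -3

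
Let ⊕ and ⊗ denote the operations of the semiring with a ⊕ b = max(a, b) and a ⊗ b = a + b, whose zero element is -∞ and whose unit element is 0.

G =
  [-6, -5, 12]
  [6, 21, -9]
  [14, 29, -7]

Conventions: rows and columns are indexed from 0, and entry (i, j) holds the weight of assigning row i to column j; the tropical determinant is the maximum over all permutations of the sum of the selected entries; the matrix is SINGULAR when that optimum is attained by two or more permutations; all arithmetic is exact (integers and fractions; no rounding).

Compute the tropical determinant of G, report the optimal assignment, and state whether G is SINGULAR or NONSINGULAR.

σ = (0, 1, 2): (-6) + 21 + (-7) = 8
σ = (0, 2, 1): (-6) + (-9) + 29 = 14
σ = (1, 0, 2): (-5) + 6 + (-7) = -6
σ = (1, 2, 0): (-5) + (-9) + 14 = 0
σ = (2, 0, 1): 12 + 6 + 29 = 47
σ = (2, 1, 0): 12 + 21 + 14 = 47
Optimal value attained by: σ = (2, 0, 1).
Answer: det⊕(G) = 47; verdict: SINGULAR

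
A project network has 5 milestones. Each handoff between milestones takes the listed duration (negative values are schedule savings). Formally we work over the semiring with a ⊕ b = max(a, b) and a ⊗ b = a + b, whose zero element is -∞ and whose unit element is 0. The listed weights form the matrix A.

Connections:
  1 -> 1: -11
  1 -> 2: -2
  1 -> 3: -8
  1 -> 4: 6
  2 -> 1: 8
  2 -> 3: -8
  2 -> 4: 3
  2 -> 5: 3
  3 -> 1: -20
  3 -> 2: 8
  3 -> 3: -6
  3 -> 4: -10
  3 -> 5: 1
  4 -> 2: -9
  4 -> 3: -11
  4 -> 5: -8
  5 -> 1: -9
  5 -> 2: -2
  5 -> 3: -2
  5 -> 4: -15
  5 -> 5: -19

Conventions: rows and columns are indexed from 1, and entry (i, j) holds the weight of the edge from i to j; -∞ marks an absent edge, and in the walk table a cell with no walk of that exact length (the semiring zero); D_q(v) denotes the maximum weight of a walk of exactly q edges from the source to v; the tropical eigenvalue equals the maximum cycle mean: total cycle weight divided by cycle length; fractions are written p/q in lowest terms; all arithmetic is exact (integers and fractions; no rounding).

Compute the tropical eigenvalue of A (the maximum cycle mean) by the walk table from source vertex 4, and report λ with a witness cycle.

q=0: [-∞, -∞, -∞, 0, -∞]
q=1: [-∞, -9, -11, -∞, -8]
q=2: [-1, -3, -10, -6, -6]
q=3: [5, -2, -8, 5, 0]
q=4: [6, 3, -2, 11, 1]
q=5: [11, 6, 0, 12, 6]
Optimal cycle mean attained by: cycle 1->2->1, total (-2) + 8, length 2.
Answer: λ = 3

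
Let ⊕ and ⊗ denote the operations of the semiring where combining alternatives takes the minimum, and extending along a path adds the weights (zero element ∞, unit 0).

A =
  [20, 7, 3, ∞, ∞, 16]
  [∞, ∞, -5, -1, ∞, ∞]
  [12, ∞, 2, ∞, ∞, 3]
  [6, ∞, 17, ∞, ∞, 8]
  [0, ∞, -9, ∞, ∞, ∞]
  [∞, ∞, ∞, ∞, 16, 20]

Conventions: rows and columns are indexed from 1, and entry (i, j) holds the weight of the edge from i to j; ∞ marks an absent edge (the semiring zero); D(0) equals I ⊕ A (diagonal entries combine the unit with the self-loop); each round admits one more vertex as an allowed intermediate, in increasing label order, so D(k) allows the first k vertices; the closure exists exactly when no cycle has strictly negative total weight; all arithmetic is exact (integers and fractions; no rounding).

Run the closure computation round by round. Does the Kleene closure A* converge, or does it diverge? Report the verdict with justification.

D(0):
  [0, 7, 3, ∞, ∞, 16]
  [∞, 0, -5, -1, ∞, ∞]
  [12, ∞, 0, ∞, ∞, 3]
  [6, ∞, 17, 0, ∞, 8]
  [0, ∞, -9, ∞, 0, ∞]
  [∞, ∞, ∞, ∞, 16, 0]
D(1):
  [0, 7, 3, ∞, ∞, 16]
  [∞, 0, -5, -1, ∞, ∞]
  [12, 19, 0, ∞, ∞, 3]
  [6, 13, 9, 0, ∞, 8]
  [0, 7, -9, ∞, 0, 16]
  [∞, ∞, ∞, ∞, 16, 0]
D(2):
  [0, 7, 2, 6, ∞, 16]
  [∞, 0, -5, -1, ∞, ∞]
  [12, 19, 0, 18, ∞, 3]
  [6, 13, 8, 0, ∞, 8]
  [0, 7, -9, 6, 0, 16]
  [∞, ∞, ∞, ∞, 16, 0]
D(3):
  [0, 7, 2, 6, ∞, 5]
  [7, 0, -5, -1, ∞, -2]
  [12, 19, 0, 18, ∞, 3]
  [6, 13, 8, 0, ∞, 8]
  [0, 7, -9, 6, 0, -6]
  [∞, ∞, ∞, ∞, 16, 0]
D(4):
  [0, 7, 2, 6, ∞, 5]
  [5, 0, -5, -1, ∞, -2]
  [12, 19, 0, 18, ∞, 3]
  [6, 13, 8, 0, ∞, 8]
  [0, 7, -9, 6, 0, -6]
  [∞, ∞, ∞, ∞, 16, 0]
D(5):
  [0, 7, 2, 6, ∞, 5]
  [5, 0, -5, -1, ∞, -2]
  [12, 19, 0, 18, ∞, 3]
  [6, 13, 8, 0, ∞, 8]
  [0, 7, -9, 6, 0, -6]
  [16, 23, 7, 22, 16, 0]
D(6):
  [0, 7, 2, 6, 21, 5]
  [5, 0, -5, -1, 14, -2]
  [12, 19, 0, 18, 19, 3]
  [6, 13, 8, 0, 24, 8]
  [0, 7, -9, 6, 0, -6]
  [16, 23, 7, 22, 16, 0]
Key observation: every diagonal entry stays at the unit through all rounds, so no improving cycle exists.
Answer: CONVERGES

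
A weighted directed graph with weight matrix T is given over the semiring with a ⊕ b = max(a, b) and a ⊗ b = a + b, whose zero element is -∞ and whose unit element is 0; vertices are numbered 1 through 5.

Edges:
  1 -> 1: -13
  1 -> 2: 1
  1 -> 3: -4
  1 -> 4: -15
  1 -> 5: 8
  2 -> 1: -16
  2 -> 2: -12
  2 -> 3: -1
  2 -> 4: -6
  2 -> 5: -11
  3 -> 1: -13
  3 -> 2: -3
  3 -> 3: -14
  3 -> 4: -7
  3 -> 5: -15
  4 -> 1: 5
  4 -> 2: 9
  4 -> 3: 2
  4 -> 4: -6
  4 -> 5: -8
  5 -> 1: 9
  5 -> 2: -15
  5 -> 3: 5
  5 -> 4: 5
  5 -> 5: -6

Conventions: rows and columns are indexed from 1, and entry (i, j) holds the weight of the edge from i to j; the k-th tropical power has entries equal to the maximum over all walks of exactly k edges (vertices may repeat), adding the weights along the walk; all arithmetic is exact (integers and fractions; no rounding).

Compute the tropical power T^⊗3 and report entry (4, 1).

T^⊗2:
  [17, -6, 13, 13, 2]
  [-1, 3, -4, -6, -8]
  [-2, 2, -4, -9, -5]
  [1, 6, 8, 3, 13]
  [10, 14, 7, -1, 17]
T^⊗3:
  [18, 22, 15, 7, 25]
  [1, 3, 2, -3, 7]
  [4, 0, 1, 0, 6]
  [22, 12, 18, 18, 9]
  [26, 11, 22, 22, 18]
Key observation: the optimum is the walk 4->1->5->1, with weight 5 + 8 + 9 = 22.
Optimal value attained by: walk 4->1->5->1.
Answer: (T^⊗3)[4][1] = 22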